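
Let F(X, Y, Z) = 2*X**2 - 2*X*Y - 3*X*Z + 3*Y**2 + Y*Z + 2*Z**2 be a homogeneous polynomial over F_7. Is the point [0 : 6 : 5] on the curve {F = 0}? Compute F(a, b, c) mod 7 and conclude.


F(0,6,5) ≡ 6 (mod 7); P is NOT on the curve.

Evaluate F(0, 6, 5) term-by-term (mod 7).
  2*X**2 ↦ 2·0·1·1 = 0
  -2*X*Y ↦ -2·0·6·1 = 0
  -3*X*Z ↦ -3·0·1·5 = 0
  3*Y**2 ↦ 3·1·36·1 = 108
  Y*Z ↦ 1·1·6·5 = 30
  2*Z**2 ↦ 2·1·1·25 = 50
Sum: F(0, 6, 5) = (0) + (0) + (0) + (108) + (30) + (50) = 188.
Reducing mod 7: 188 ≡ 6 (mod 7).
Since F(a, b, c) ≡ 6 ≠ 0 (mod 7), P does NOT lie on the curve.


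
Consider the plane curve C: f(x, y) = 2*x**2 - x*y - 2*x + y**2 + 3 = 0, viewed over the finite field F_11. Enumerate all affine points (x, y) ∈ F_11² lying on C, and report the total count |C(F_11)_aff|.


Affine F_11-points: {(1, 6), (2, 5), (2, 8), (3, 6), (3, 8), (6, 2), (6, 4), (7, 2), (7, 5), (8, 4)}; count = 10.

For each of the 121 pairs (x, y) ∈ F_11², evaluate f(x, y) mod 11. Record the zeros.
  x = 0: [0↦3, 1↦4, 2↦7, 3↦1, 4↦8, 5↦6, 6↦6, 7↦8, 8↦1, 9↦7, 10↦4]  zeros at y ∈ ∅
  x = 1: [0↦3, 1↦3, 2↦5, 3↦9, 4↦4, 5↦1, 6↦0, 7↦1, 8↦4, 9↦9, 10↦5]  zeros at y ∈ {6}
  x = 2: [0↦7, 1↦6, 2↦7, 3↦10, 4↦4, 5↦0, 6↦9, 7↦9, 8↦0, 9↦4, 10↦10]  zeros at y ∈ {5, 8}
  x = 3: [0↦4, 1↦2, 2↦2, 3↦4, 4↦8, 5↦3, 6↦0, 7↦10, 8↦0, 9↦3, 10↦8]  zeros at y ∈ {6, 8}
  x = 4: [0↦5, 1↦2, 2↦1, 3↦2, 4↦5, 5↦10, 6↦6, 7↦4, 8↦4, 9↦6, 10↦10]  zeros at y ∈ ∅
  x = 5: [0↦10, 1↦6, 2↦4, 3↦4, 4↦6, 5↦10, 6↦5, 7↦2, 8↦1, 9↦2, 10↦5]  zeros at y ∈ ∅
  x = 6: [0↦8, 1↦3, 2↦0, 3↦10, 4↦0, 5↦3, 6↦8, 7↦4, 8↦2, 9↦2, 10↦4]  zeros at y ∈ {2, 4}
  x = 7: [0↦10, 1↦4, 2↦0, 3↦9, 4↦9, 5↦0, 6↦4, 7↦10, 8↦7, 9↦6, 10↦7]  zeros at y ∈ {2, 5}
  x = 8: [0↦5, 1↦9, 2↦4, 3↦1, 4↦0, 5↦1, 6↦4, 7↦9, 8↦5, 9↦3, 10↦3]  zeros at y ∈ {4}
  x = 9: [0↦4, 1↦7, 2↦1, 3↦8, 4↦6, 5↦6, 6↦8, 7↦1, 8↦7, 9↦4, 10↦3]  zeros at y ∈ ∅
  x = 10: [0↦7, 1↦9, 2↦2, 3↦8, 4↦5, 5↦4, 6↦5, 7↦8, 8↦2, 9↦9, 10↦7]  zeros at y ∈ ∅
Collecting zeros: affine points = {(1, 6), (2, 5), (2, 8), (3, 6), (3, 8), (6, 2), (6, 4), (7, 2), (7, 5), (8, 4)}.
Total count |C(F_11)_aff| = 10.


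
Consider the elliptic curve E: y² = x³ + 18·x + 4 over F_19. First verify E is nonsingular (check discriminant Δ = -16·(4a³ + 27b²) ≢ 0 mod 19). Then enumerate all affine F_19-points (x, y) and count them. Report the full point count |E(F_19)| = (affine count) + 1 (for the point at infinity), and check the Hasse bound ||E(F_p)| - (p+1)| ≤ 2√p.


Affine points = {(0, 2), (0, 17), (1, 2), (1, 17), (3, 3), (3, 16), (4, 8), (4, 11), (6, 9), (6, 10), (7, 6), (7, 13), (10, 5), (10, 14), (14, 6), (14, 13), (15, 1), (15, 18), (17, 6), (17, 13), (18, 2), (18, 17)}; affine count = 22; |E(F_19)| = 23.

Discriminant check: Δ ∝ 4a³ + 27b² = 4·18³ + 27·4² = 4·5832 + 27·16 ≡ 10 (mod 19). Nonzero ⇒ E is nonsingular.
For each x ∈ F_19, compute rhs = x³ + 18·x + 4 mod 19, then count y ∈ F_19 with y² ≡ rhs.
  x = 0: rhs = 4, matching y values: 2, 17 (2 points).
  x = 1: rhs = 4, matching y values: 2, 17 (2 points).
  x = 2: rhs = 10, matching y values: none (0 points).
  x = 3: rhs = 9, matching y values: 3, 16 (2 points).
  x = 4: rhs = 7, matching y values: 8, 11 (2 points).
  x = 5: rhs = 10, matching y values: none (0 points).
  x = 6: rhs = 5, matching y values: 9, 10 (2 points).
  x = 7: rhs = 17, matching y values: 6, 13 (2 points).
  x = 8: rhs = 14, matching y values: none (0 points).
  x = 9: rhs = 2, matching y values: none (0 points).
  x = 10: rhs = 6, matching y values: 5, 14 (2 points).
  x = 11: rhs = 13, matching y values: none (0 points).
  x = 12: rhs = 10, matching y values: none (0 points).
  x = 13: rhs = 3, matching y values: none (0 points).
  x = 14: rhs = 17, matching y values: 6, 13 (2 points).
  x = 15: rhs = 1, matching y values: 1, 18 (2 points).
  x = 16: rhs = 18, matching y values: none (0 points).
  x = 17: rhs = 17, matching y values: 6, 13 (2 points).
  x = 18: rhs = 4, matching y values: 2, 17 (2 points).
Total affine count: 22.
Full point count |E(F_19)| = 22 + 1 = 23.
Hasse bound: |23 − (19+1)| = |3| = 3 ≤ 2√19 ≈ 8.7178 ✓.


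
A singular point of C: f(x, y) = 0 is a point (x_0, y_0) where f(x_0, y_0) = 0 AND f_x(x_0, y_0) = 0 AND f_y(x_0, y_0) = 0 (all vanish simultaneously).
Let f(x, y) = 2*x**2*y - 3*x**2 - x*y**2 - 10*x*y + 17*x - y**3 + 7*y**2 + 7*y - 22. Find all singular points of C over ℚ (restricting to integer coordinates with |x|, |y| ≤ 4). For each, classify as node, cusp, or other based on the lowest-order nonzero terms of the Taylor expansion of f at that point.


Singular points: {(3, 1)}; classification: node.

Compute partial derivatives:
  f_x = 4*x*y - 6*x - y**2 - 10*y + 17.
  f_y = 2*x**2 - 2*x*y - 10*x - 3*y**2 + 14*y + 7.
Scan x_0 ∈ {−4, ..., 4}. For each x_0, f_y(x_0, y) is a polynomial in y; find its integer roots y ∈ {−4, ..., 4}, then test f_x and f at those candidates.
  x = -4: f_y(-4, y) = -3*y**2 + 22*y + 79; no integer root y with |y| ≤ 4.
  x = -3: f_y(-3, y) = -3*y**2 + 20*y + 55; no integer root y with |y| ≤ 4.
  x = -2: f_y(-2, y) = -3*y**2 + 18*y + 35; no integer root y with |y| ≤ 4.
  x = -1: f_y(-1, y) = -3*y**2 + 16*y + 19; vanishes at y ∈ {-1}. (-1, -1): f_x = 36 ≠ 0.
  x = 0: f_y(0, y) = -3*y**2 + 14*y + 7; no integer root y with |y| ≤ 4.
  x = 1: f_y(1, y) = -3*y**2 + 12*y - 1; no integer root y with |y| ≤ 4.
  x = 2: f_y(2, y) = -3*y**2 + 10*y - 5; no integer root y with |y| ≤ 4.
  x = 3: f_y(3, y) = -3*y**2 + 8*y - 5; vanishes at y ∈ {1}. (3, 1): f_x = 0, f = 0 — SINGULAR.
  x = 4: f_y(4, y) = -3*y**2 + 6*y - 1; no integer root y with |y| ≤ 4.
Only singular point on the grid: (3, 1).
Classify: substitute x = 3 + u, y = 1 + v and expand: f = 2*u**2*v - u**2 - u*v**2 - v**3 + v**2.
No constant or linear terms (consistent with a singular point). Quadratic part: -u**2 + v**2. Cubic part: 2*u**2*v - u*v**2 - v**3.
The quadratic part v**2 - u**2 = (v − u)(v + u) splits into two distinct linear factors, so there are two distinct tangent lines y − 1 = ±(x − 3) — this is a node (ordinary double point).
Classification: node.


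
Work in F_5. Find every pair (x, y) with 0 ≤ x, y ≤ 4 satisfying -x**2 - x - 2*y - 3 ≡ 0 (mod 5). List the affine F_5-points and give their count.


Affine F_5-points: {(0, 1), (1, 0), (2, 3), (3, 0), (4, 1)}; count = 5.

For each of the 25 pairs (x, y) ∈ F_5², evaluate f(x, y) mod 5. Record the zeros.
  x = 0: [0↦2, 1↦0, 2↦3, 3↦1, 4↦4]  zeros at y ∈ {1}
  x = 1: [0↦0, 1↦3, 2↦1, 3↦4, 4↦2]  zeros at y ∈ {0}
  x = 2: [0↦1, 1↦4, 2↦2, 3↦0, 4↦3]  zeros at y ∈ {3}
  x = 3: [0↦0, 1↦3, 2↦1, 3↦4, 4↦2]  zeros at y ∈ {0}
  x = 4: [0↦2, 1↦0, 2↦3, 3↦1, 4↦4]  zeros at y ∈ {1}
Collecting zeros: affine points = {(0, 1), (1, 0), (2, 3), (3, 0), (4, 1)}.
Total count |C(F_5)_aff| = 5.


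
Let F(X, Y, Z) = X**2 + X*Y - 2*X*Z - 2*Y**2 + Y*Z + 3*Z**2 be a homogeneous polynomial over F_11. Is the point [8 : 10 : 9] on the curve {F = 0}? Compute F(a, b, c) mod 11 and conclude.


F(8,10,9) ≡ 1 (mod 11); P is NOT on the curve.

Evaluate F(8, 10, 9) term-by-term (mod 11).
  X**2 ↦ 1·64·1·1 = 64
  X*Y ↦ 1·8·10·1 = 80
  -2*X*Z ↦ -2·8·1·9 = -144
  -2*Y**2 ↦ -2·1·100·1 = -200
  Y*Z ↦ 1·1·10·9 = 90
  3*Z**2 ↦ 3·1·1·81 = 243
Sum: F(8, 10, 9) = (64) + (80) + (-144) + (-200) + (90) + (243) = 133.
Reducing mod 11: 133 ≡ 1 (mod 11).
Since F(a, b, c) ≡ 1 ≠ 0 (mod 11), P does NOT lie on the curve.


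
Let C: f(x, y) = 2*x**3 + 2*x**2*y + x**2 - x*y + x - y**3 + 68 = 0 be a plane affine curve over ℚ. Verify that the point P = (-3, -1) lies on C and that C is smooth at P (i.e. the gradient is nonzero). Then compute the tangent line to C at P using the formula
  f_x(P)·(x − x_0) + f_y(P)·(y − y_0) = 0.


Tangent line at P: 62*x + 18*y + 204 = 0.

Step 1: f(-3, -1) = 0, so P lies on C.
Step 2: partial derivatives
  f_x(x, y) = 6*x**2 + 4*x*y + 2*x - y + 1, f_y(x, y) = 2*x**2 - x - 3*y**2.
  f_x(P) = 62, f_y(P) = 18 (gradient nonzero, so P is smooth).
Step 3: tangent line at P: 62·(x − -3) + 18·(y − -1) = 0.
Expanding: 62*x + 18*y + 204 = 0.


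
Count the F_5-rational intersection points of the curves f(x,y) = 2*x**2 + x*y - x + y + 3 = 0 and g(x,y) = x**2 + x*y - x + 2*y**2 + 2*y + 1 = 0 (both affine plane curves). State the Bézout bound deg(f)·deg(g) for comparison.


Common zeros: {(3, 3)}; count = 1; Bézout bound = 4.

deg(f) = 2, deg(g) = 2, so Bézout bound = 4.
Scan x ∈ F_5. For each x, list the y ∈ F_5 with f(x, y) ≡ 0 and those with g(x, y) ≡ 0 (mod 5); the common zeros in that column are the intersection.
  x = 0: f ≡ 0 at y ∈ {2}; g ≡ 0 at y ∈ {1, 3}; common: ∅.
  x = 1: f ≡ 0 at y ∈ {3}; g ≡ 0 at y ∈ {2, 4}; common: ∅.
  x = 2: f ≡ 0 at y ∈ {2}; g ≡ 0 at y ∈ ∅; common: ∅.
  x = 3: f ≡ 0 at y ∈ {3}; g ≡ 0 at y ∈ {2, 3}; common: {3}.
  x = 4: f ≡ 0 at y ∈ ∅; g ≡ 0 at y ∈ ∅; common: ∅.
Collecting: common zeros = {(3, 3)}, so the count is 1.
Comparison with the Bézout bound: 1 ≤ 4 = deg(f)·deg(g), as expected for curves with no common component (the affine F_5-count falls short of the bound because intersections may lie at infinity, over extension fields, or carry multiplicity).


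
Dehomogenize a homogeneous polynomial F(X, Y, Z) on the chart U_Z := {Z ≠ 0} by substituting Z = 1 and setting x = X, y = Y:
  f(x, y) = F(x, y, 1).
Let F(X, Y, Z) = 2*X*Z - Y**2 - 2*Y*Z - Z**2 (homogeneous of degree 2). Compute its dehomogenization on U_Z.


f(x, y) = 2*x - y**2 - 2*y - 1

On U_Z we set Z = 1. Each monomial c·X^i·Y^j·Z^k in F becomes c·x^i·y^j·1^k = c·x^i·y^j.
Substituting Z = 1: F(X, Y, 1) = 2*x - y**2 - 2*y - 1.
Note: deg(f) ≤ deg(F) = 2; strict inequality happens when F is divisible by Z (lost terms).


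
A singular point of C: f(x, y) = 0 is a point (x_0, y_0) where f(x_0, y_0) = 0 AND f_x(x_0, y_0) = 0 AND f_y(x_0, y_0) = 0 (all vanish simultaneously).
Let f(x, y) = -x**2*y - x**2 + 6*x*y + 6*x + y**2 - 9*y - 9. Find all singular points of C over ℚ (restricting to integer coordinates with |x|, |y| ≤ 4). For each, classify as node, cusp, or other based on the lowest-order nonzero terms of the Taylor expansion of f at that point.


Singular points: {(3, 0)}; classification: node.

Compute partial derivatives:
  f_x = -2*x*y - 2*x + 6*y + 6.
  f_y = -x**2 + 6*x + 2*y - 9.
Scan x_0 ∈ {−4, ..., 4}. For each x_0, f_y(x_0, y) is a polynomial in y; find its integer roots y ∈ {−4, ..., 4}, then test f_x and f at those candidates.
  x = -4: f_y(-4, y) = 2*y - 49; no integer root y with |y| ≤ 4.
  x = -3: f_y(-3, y) = 2*y - 36; no integer root y with |y| ≤ 4.
  x = -2: f_y(-2, y) = 2*y - 25; no integer root y with |y| ≤ 4.
  x = -1: f_y(-1, y) = 2*y - 16; no integer root y with |y| ≤ 4.
  x = 0: f_y(0, y) = 2*y - 9; no integer root y with |y| ≤ 4.
  x = 1: f_y(1, y) = 2*y - 4; vanishes at y ∈ {2}. (1, 2): f_x = 12 ≠ 0.
  x = 2: f_y(2, y) = 2*y - 1; no integer root y with |y| ≤ 4.
  x = 3: f_y(3, y) = 2*y; vanishes at y ∈ {0}. (3, 0): f_x = 0, f = 0 — SINGULAR.
  x = 4: f_y(4, y) = 2*y - 1; no integer root y with |y| ≤ 4.
Only singular point on the grid: (3, 0).
Classify: substitute x = 3 + u, y = 0 + v and expand: f = -u**2*v - u**2 + v**2.
No constant or linear terms (consistent with a singular point). Quadratic part: -u**2 + v**2. Cubic part: -u**2*v.
The quadratic part v**2 - u**2 = (v − u)(v + u) splits into two distinct linear factors, so there are two distinct tangent lines y − 0 = ±(x − 3) — this is a node (ordinary double point).
Classification: node.


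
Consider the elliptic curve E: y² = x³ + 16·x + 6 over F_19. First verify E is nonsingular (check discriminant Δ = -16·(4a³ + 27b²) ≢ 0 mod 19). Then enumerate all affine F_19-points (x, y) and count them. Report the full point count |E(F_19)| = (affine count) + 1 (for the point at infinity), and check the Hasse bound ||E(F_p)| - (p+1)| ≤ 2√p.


Affine points = {(0, 5), (0, 14), (1, 2), (1, 17), (3, 9), (3, 10), (4, 1), (4, 18), (7, 9), (7, 10), (8, 0), (9, 9), (9, 10), (10, 8), (10, 11), (12, 8), (12, 11), (13, 6), (13, 13), (15, 7), (15, 12), (16, 8), (16, 11), (17, 2), (17, 17)}; affine count = 25; |E(F_19)| = 26.

Discriminant check: Δ ∝ 4a³ + 27b² = 4·16³ + 27·6² = 4·4096 + 27·36 ≡ 9 (mod 19). Nonzero ⇒ E is nonsingular.
For each x ∈ F_19, compute rhs = x³ + 16·x + 6 mod 19, then count y ∈ F_19 with y² ≡ rhs.
  x = 0: rhs = 6, matching y values: 5, 14 (2 points).
  x = 1: rhs = 4, matching y values: 2, 17 (2 points).
  x = 2: rhs = 8, matching y values: none (0 points).
  x = 3: rhs = 5, matching y values: 9, 10 (2 points).
  x = 4: rhs = 1, matching y values: 1, 18 (2 points).
  x = 5: rhs = 2, matching y values: none (0 points).
  x = 6: rhs = 14, matching y values: none (0 points).
  x = 7: rhs = 5, matching y values: 9, 10 (2 points).
  x = 8: rhs = 0, matching y values: 0 (1 points).
  x = 9: rhs = 5, matching y values: 9, 10 (2 points).
  x = 10: rhs = 7, matching y values: 8, 11 (2 points).
  x = 11: rhs = 12, matching y values: none (0 points).
  x = 12: rhs = 7, matching y values: 8, 11 (2 points).
  x = 13: rhs = 17, matching y values: 6, 13 (2 points).
  x = 14: rhs = 10, matching y values: none (0 points).
  x = 15: rhs = 11, matching y values: 7, 12 (2 points).
  x = 16: rhs = 7, matching y values: 8, 11 (2 points).
  x = 17: rhs = 4, matching y values: 2, 17 (2 points).
  x = 18: rhs = 8, matching y values: none (0 points).
Total affine count: 25.
Full point count |E(F_19)| = 25 + 1 = 26.
Hasse bound: |26 − (19+1)| = |6| = 6 ≤ 2√19 ≈ 8.7178 ✓.


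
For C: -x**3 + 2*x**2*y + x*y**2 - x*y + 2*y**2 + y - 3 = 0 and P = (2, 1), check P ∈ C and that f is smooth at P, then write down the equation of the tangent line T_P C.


Tangent line at P: -4*x + 15*y - 7 = 0.

Step 1: f(2, 1) = 0, so P lies on C.
Step 2: partial derivatives
  f_x(x, y) = -3*x**2 + 4*x*y + y**2 - y, f_y(x, y) = 2*x**2 + 2*x*y - x + 4*y + 1.
  f_x(P) = -4, f_y(P) = 15 (gradient nonzero, so P is smooth).
Step 3: tangent line at P: -4·(x − 2) + 15·(y − 1) = 0.
Expanding: -4*x + 15*y - 7 = 0.


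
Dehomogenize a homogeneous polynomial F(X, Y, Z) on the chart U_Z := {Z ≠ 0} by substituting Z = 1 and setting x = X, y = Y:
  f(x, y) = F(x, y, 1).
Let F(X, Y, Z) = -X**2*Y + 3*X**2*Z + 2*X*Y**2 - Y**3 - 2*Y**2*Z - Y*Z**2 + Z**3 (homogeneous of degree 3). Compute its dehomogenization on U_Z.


f(x, y) = -x**2*y + 3*x**2 + 2*x*y**2 - y**3 - 2*y**2 - y + 1

On U_Z we set Z = 1. Each monomial c·X^i·Y^j·Z^k in F becomes c·x^i·y^j·1^k = c·x^i·y^j.
Substituting Z = 1: F(X, Y, 1) = -x**2*y + 3*x**2 + 2*x*y**2 - y**3 - 2*y**2 - y + 1.
Note: deg(f) ≤ deg(F) = 3; strict inequality happens when F is divisible by Z (lost terms).


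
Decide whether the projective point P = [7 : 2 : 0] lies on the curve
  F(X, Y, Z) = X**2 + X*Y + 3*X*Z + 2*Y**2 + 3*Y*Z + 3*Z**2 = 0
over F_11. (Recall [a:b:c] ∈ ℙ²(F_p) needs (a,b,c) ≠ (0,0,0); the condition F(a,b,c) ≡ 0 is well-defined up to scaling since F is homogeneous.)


F(7,2,0) ≡ 5 (mod 11); P is NOT on the curve.

Evaluate F(7, 2, 0) term-by-term (mod 11).
  X**2 ↦ 1·49·1·1 = 49
  X*Y ↦ 1·7·2·1 = 14
  3*X*Z ↦ 3·7·1·0 = 0
  2*Y**2 ↦ 2·1·4·1 = 8
  3*Y*Z ↦ 3·1·2·0 = 0
  3*Z**2 ↦ 3·1·1·0 = 0
Sum: F(7, 2, 0) = (49) + (14) + (0) + (8) + (0) + (0) = 71.
Reducing mod 11: 71 ≡ 5 (mod 11).
Since F(a, b, c) ≡ 5 ≠ 0 (mod 11), P does NOT lie on the curve.


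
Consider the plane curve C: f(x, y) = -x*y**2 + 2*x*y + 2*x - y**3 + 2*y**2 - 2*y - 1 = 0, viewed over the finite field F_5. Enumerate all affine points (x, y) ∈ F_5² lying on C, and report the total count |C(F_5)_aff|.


Affine F_5-points: {(0, 2), (3, 0), (4, 1), (4, 3), (4, 4)}; count = 5.

For each of the 25 pairs (x, y) ∈ F_5², evaluate f(x, y) mod 5. Record the zeros.
  x = 0: [0↦4, 1↦3, 2↦0, 3↦4, 4↦4]  zeros at y ∈ {2}
  x = 1: [0↦1, 1↦1, 2↦2, 3↦3, 4↦3]  zeros at y ∈ ∅
  x = 2: [0↦3, 1↦4, 2↦4, 3↦2, 4↦2]  zeros at y ∈ ∅
  x = 3: [0↦0, 1↦2, 2↦1, 3↦1, 4↦1]  zeros at y ∈ {0}
  x = 4: [0↦2, 1↦0, 2↦3, 3↦0, 4↦0]  zeros at y ∈ {1, 3, 4}
Collecting zeros: affine points = {(0, 2), (3, 0), (4, 1), (4, 3), (4, 4)}.
Total count |C(F_5)_aff| = 5.


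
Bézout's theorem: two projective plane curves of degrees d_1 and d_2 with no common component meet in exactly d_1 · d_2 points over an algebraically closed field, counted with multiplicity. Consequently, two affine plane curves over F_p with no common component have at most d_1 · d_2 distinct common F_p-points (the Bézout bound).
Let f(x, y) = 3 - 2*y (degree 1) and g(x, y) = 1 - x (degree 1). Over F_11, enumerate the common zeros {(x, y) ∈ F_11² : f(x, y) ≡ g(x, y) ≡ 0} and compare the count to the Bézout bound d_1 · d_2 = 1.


Common zeros: {(1, 7)}; count = 1; Bézout bound = 1.

deg(f) = 1, deg(g) = 1, so Bézout bound = 1.
Scan x ∈ F_11. For each x, list the y ∈ F_11 with f(x, y) ≡ 0 and those with g(x, y) ≡ 0 (mod 11); the common zeros in that column are the intersection.
  x = 0: f ≡ 0 at y ∈ {7}; g ≡ 0 at y ∈ ∅; common: ∅.
  x = 1: f ≡ 0 at y ∈ {7}; g ≡ 0 at y ∈ {0, 1, 2, 3, 4, 5, 6, 7, 8, 9, 10}; common: {7}.
  x = 2: f ≡ 0 at y ∈ {7}; g ≡ 0 at y ∈ ∅; common: ∅.
  x = 3: f ≡ 0 at y ∈ {7}; g ≡ 0 at y ∈ ∅; common: ∅.
  x = 4: f ≡ 0 at y ∈ {7}; g ≡ 0 at y ∈ ∅; common: ∅.
  x = 5: f ≡ 0 at y ∈ {7}; g ≡ 0 at y ∈ ∅; common: ∅.
  x = 6: f ≡ 0 at y ∈ {7}; g ≡ 0 at y ∈ ∅; common: ∅.
  x = 7: f ≡ 0 at y ∈ {7}; g ≡ 0 at y ∈ ∅; common: ∅.
  x = 8: f ≡ 0 at y ∈ {7}; g ≡ 0 at y ∈ ∅; common: ∅.
  x = 9: f ≡ 0 at y ∈ {7}; g ≡ 0 at y ∈ ∅; common: ∅.
  x = 10: f ≡ 0 at y ∈ {7}; g ≡ 0 at y ∈ ∅; common: ∅.
Collecting: common zeros = {(1, 7)}, so the count is 1.
Comparison with the Bézout bound: 1 ≤ 1 = deg(f)·deg(g), as expected for curves with no common component (the bound is attained).


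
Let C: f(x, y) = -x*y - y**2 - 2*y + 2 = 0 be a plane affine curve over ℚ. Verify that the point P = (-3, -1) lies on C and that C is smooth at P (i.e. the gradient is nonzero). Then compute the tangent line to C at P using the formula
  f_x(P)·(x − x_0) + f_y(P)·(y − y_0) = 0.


Tangent line at P: x + 3*y + 6 = 0.

Step 1: f(-3, -1) = 0, so P lies on C.
Step 2: partial derivatives
  f_x(x, y) = -y, f_y(x, y) = -x - 2*y - 2.
  f_x(P) = 1, f_y(P) = 3 (gradient nonzero, so P is smooth).
Step 3: tangent line at P: 1·(x − -3) + 3·(y − -1) = 0.
Expanding: x + 3*y + 6 = 0.


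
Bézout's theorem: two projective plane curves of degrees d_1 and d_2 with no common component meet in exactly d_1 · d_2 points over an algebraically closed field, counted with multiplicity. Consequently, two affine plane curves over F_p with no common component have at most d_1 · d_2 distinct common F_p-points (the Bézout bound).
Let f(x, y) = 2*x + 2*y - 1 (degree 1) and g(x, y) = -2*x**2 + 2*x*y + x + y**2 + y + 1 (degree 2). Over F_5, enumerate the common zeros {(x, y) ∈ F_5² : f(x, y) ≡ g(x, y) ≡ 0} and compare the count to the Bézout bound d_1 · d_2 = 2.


Common zeros: {(1, 2), (4, 4)}; count = 2; Bézout bound = 2.

deg(f) = 1, deg(g) = 2, so Bézout bound = 2.
Scan x ∈ F_5. For each x, list the y ∈ F_5 with f(x, y) ≡ 0 and those with g(x, y) ≡ 0 (mod 5); the common zeros in that column are the intersection.
  x = 0: f ≡ 0 at y ∈ {3}; g ≡ 0 at y ∈ ∅; common: ∅.
  x = 1: f ≡ 0 at y ∈ {2}; g ≡ 0 at y ∈ {0, 2}; common: {2}.
  x = 2: f ≡ 0 at y ∈ {1}; g ≡ 0 at y ∈ {0}; common: ∅.
  x = 3: f ≡ 0 at y ∈ {0}; g ≡ 0 at y ∈ {4}; common: ∅.
  x = 4: f ≡ 0 at y ∈ {4}; g ≡ 0 at y ∈ {2, 4}; common: {4}.
Collecting: common zeros = {(1, 2), (4, 4)}, so the count is 2.
Comparison with the Bézout bound: 2 ≤ 2 = deg(f)·deg(g), as expected for curves with no common component (the bound is attained).


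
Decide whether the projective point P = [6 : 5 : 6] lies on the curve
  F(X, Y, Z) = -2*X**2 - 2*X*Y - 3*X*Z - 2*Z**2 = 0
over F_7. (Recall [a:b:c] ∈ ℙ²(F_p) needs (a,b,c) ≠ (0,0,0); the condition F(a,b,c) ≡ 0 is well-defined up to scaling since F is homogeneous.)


F(6,5,6) ≡ 3 (mod 7); P is NOT on the curve.

Evaluate F(6, 5, 6) term-by-term (mod 7).
  -2*X**2 ↦ -2·36·1·1 = -72
  -2*X*Y ↦ -2·6·5·1 = -60
  -3*X*Z ↦ -3·6·1·6 = -108
  -2*Z**2 ↦ -2·1·1·36 = -72
Sum: F(6, 5, 6) = (-72) + (-60) + (-108) + (-72) = -312.
Reducing mod 7: -312 ≡ 3 (mod 7).
Since F(a, b, c) ≡ 3 ≠ 0 (mod 7), P does NOT lie on the curve.


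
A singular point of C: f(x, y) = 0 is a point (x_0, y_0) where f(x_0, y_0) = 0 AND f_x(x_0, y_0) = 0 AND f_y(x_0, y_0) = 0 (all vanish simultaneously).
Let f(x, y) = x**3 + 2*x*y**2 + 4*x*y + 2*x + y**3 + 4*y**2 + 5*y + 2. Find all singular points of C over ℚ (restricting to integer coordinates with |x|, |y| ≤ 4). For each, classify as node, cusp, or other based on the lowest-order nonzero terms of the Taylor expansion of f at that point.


Singular points: {(0, -1)}; classification: cusp.

Compute partial derivatives:
  f_x = 3*x**2 + 2*y**2 + 4*y + 2.
  f_y = 4*x*y + 4*x + 3*y**2 + 8*y + 5.
Scan x_0 ∈ {−4, ..., 4}. For each x_0, f_y(x_0, y) is a polynomial in y; find its integer roots y ∈ {−4, ..., 4}, then test f_x and f at those candidates.
  x = -4: f_y(-4, y) = 3*y**2 - 8*y - 11; vanishes at y ∈ {-1}. (-4, -1): f_x = 48 ≠ 0.
  x = -3: f_y(-3, y) = 3*y**2 - 4*y - 7; vanishes at y ∈ {-1}. (-3, -1): f_x = 27 ≠ 0.
  x = -2: f_y(-2, y) = 3*y**2 - 3; vanishes at y ∈ {-1, 1}. (-2, -1): f_x = 12 ≠ 0; (-2, 1): f_x = 20 ≠ 0.
  x = -1: f_y(-1, y) = 3*y**2 + 4*y + 1; vanishes at y ∈ {-1}. (-1, -1): f_x = 3 ≠ 0.
  x = 0: f_y(0, y) = 3*y**2 + 8*y + 5; vanishes at y ∈ {-1}. (0, -1): f_x = 0, f = 0 — SINGULAR.
  x = 1: f_y(1, y) = 3*y**2 + 12*y + 9; vanishes at y ∈ {-3, -1}. (1, -3): f_x = 11 ≠ 0; (1, -1): f_x = 3 ≠ 0.
  x = 2: f_y(2, y) = 3*y**2 + 16*y + 13; vanishes at y ∈ {-1}. (2, -1): f_x = 12 ≠ 0.
  x = 3: f_y(3, y) = 3*y**2 + 20*y + 17; vanishes at y ∈ {-1}. (3, -1): f_x = 27 ≠ 0.
  x = 4: f_y(4, y) = 3*y**2 + 24*y + 21; vanishes at y ∈ {-1}. (4, -1): f_x = 48 ≠ 0.
Only singular point on the grid: (0, -1).
Classify: substitute x = 0 + u, y = -1 + v and expand: f = u**3 + 2*u*v**2 + v**3 + v**2.
No constant or linear terms (consistent with a singular point). Quadratic part: v**2. Cubic part: u**3 + 2*u*v**2 + v**3.
The quadratic part v**2 is a perfect square, so there is a single (double) tangent line v = 0, i.e. y = -1. Restricting the cubic part to that line (v = 0) leaves u**3 ≠ 0, so f is not divisible by v and the branch is v² ≈ -u**3 to lowest order — this is a cusp.
Classification: cusp.


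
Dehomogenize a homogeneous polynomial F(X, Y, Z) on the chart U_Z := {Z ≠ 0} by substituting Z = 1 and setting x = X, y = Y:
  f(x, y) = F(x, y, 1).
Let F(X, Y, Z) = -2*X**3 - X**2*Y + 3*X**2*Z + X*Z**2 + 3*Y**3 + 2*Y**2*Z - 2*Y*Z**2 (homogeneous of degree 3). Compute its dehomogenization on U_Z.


f(x, y) = -2*x**3 - x**2*y + 3*x**2 + x + 3*y**3 + 2*y**2 - 2*y

On U_Z we set Z = 1. Each monomial c·X^i·Y^j·Z^k in F becomes c·x^i·y^j·1^k = c·x^i·y^j.
Substituting Z = 1: F(X, Y, 1) = -2*x**3 - x**2*y + 3*x**2 + x + 3*y**3 + 2*y**2 - 2*y.
Note: deg(f) ≤ deg(F) = 3; strict inequality happens when F is divisible by Z (lost terms).


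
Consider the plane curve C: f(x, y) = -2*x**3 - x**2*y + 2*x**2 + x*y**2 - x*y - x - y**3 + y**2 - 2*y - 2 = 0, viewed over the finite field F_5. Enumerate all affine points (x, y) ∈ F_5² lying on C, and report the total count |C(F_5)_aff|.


Affine F_5-points: {(0, 2), (2, 4), (4, 1), (4, 3)}; count = 4.

For each of the 25 pairs (x, y) ∈ F_5², evaluate f(x, y) mod 5. Record the zeros.
  x = 0: [0↦3, 1↦1, 2↦0, 3↦4, 4↦2]  zeros at y ∈ {2}
  x = 1: [0↦2, 1↦4, 2↦4, 3↦1, 4↦4]  zeros at y ∈ ∅
  x = 2: [0↦3, 1↦2, 2↦1, 3↦4, 4↦0]  zeros at y ∈ {4}
  x = 3: [0↦4, 1↦3, 2↦4, 3↦1, 4↦3]  zeros at y ∈ ∅
  x = 4: [0↦3, 1↦0, 2↦1, 3↦0, 4↦1]  zeros at y ∈ {1, 3}
Collecting zeros: affine points = {(0, 2), (2, 4), (4, 1), (4, 3)}.
Total count |C(F_5)_aff| = 4.


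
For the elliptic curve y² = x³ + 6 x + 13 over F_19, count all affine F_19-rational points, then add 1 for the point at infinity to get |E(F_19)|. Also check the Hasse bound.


Affine points = {(1, 1), (1, 18), (3, 1), (3, 18), (4, 5), (4, 14), (5, 4), (5, 15), (9, 6), (9, 13), (10, 3), (10, 16), (11, 2), (11, 17), (15, 1), (15, 18), (16, 5), (16, 14), (18, 5), (18, 14)}; affine count = 20; |E(F_19)| = 21.

Discriminant check: Δ ∝ 4a³ + 27b² = 4·6³ + 27·13² = 4·216 + 27·169 ≡ 12 (mod 19). Nonzero ⇒ E is nonsingular.
For each x ∈ F_19, compute rhs = x³ + 6·x + 13 mod 19, then count y ∈ F_19 with y² ≡ rhs.
  x = 0: rhs = 13, matching y values: none (0 points).
  x = 1: rhs = 1, matching y values: 1, 18 (2 points).
  x = 2: rhs = 14, matching y values: none (0 points).
  x = 3: rhs = 1, matching y values: 1, 18 (2 points).
  x = 4: rhs = 6, matching y values: 5, 14 (2 points).
  x = 5: rhs = 16, matching y values: 4, 15 (2 points).
  x = 6: rhs = 18, matching y values: none (0 points).
  x = 7: rhs = 18, matching y values: none (0 points).
  x = 8: rhs = 3, matching y values: none (0 points).
  x = 9: rhs = 17, matching y values: 6, 13 (2 points).
  x = 10: rhs = 9, matching y values: 3, 16 (2 points).
  x = 11: rhs = 4, matching y values: 2, 17 (2 points).
  x = 12: rhs = 8, matching y values: none (0 points).
  x = 13: rhs = 8, matching y values: none (0 points).
  x = 14: rhs = 10, matching y values: none (0 points).
  x = 15: rhs = 1, matching y values: 1, 18 (2 points).
  x = 16: rhs = 6, matching y values: 5, 14 (2 points).
  x = 17: rhs = 12, matching y values: none (0 points).
  x = 18: rhs = 6, matching y values: 5, 14 (2 points).
Total affine count: 20.
Full point count |E(F_19)| = 20 + 1 = 21.
Hasse bound: |21 − (19+1)| = |1| = 1 ≤ 2√19 ≈ 8.7178 ✓.


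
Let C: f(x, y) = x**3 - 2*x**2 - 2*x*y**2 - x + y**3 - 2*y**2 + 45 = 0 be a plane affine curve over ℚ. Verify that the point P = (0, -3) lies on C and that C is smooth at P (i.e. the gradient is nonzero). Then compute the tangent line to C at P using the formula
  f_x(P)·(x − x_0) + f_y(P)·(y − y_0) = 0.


Tangent line at P: -19*x + 39*y + 117 = 0.

Step 1: f(0, -3) = 0, so P lies on C.
Step 2: partial derivatives
  f_x(x, y) = 3*x**2 - 4*x - 2*y**2 - 1, f_y(x, y) = -4*x*y + 3*y**2 - 4*y.
  f_x(P) = -19, f_y(P) = 39 (gradient nonzero, so P is smooth).
Step 3: tangent line at P: -19·(x − 0) + 39·(y − -3) = 0.
Expanding: -19*x + 39*y + 117 = 0.


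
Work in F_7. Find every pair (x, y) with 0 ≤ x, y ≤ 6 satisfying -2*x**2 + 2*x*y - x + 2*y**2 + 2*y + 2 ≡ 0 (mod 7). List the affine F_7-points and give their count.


Affine F_7-points: {(0, 2), (0, 4), (2, 1), (2, 3), (4, 3), (4, 6), (5, 2), (5, 6)}; count = 8.

For each of the 49 pairs (x, y) ∈ F_7², evaluate f(x, y) mod 7. Record the zeros.
  x = 0: [0↦2, 1↦6, 2↦0, 3↦5, 4↦0, 5↦6, 6↦2]  zeros at y ∈ {2, 4}
  x = 1: [0↦6, 1↦5, 2↦1, 3↦1, 4↦5, 5↦6, 6↦4]  zeros at y ∈ ∅
  x = 2: [0↦6, 1↦0, 2↦5, 3↦0, 4↦6, 5↦2, 6↦2]  zeros at y ∈ {1, 3}
  x = 3: [0↦2, 1↦5, 2↦5, 3↦2, 4↦3, 5↦1, 6↦3]  zeros at y ∈ ∅
  x = 4: [0↦1, 1↦6, 2↦1, 3↦0, 4↦3, 5↦3, 6↦0]  zeros at y ∈ {3, 6}
  x = 5: [0↦3, 1↦3, 2↦0, 3↦1, 4↦6, 5↦1, 6↦0]  zeros at y ∈ {2, 6}
  x = 6: [0↦1, 1↦3, 2↦2, 3↦5, 4↦5, 5↦2, 6↦3]  zeros at y ∈ ∅
Collecting zeros: affine points = {(0, 2), (0, 4), (2, 1), (2, 3), (4, 3), (4, 6), (5, 2), (5, 6)}.
Total count |C(F_7)_aff| = 8.


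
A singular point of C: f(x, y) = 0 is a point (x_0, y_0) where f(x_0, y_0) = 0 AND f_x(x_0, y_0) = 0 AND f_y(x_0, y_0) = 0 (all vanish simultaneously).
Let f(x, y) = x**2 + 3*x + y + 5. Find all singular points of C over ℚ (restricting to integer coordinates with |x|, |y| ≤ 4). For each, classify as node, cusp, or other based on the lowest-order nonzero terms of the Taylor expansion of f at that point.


No singular points in the scanned grid; C is smooth there.

Compute partial derivatives:
  f_x = 2*x + 3.
  f_y = 1.
f_y = 1 is a nonzero constant, so f_y never vanishes: no point (x, y) can satisfy f = f_x = f_y = 0. In particular no (x, y) ∈ {−4, ..., 4}² is singular; the curve is smooth.


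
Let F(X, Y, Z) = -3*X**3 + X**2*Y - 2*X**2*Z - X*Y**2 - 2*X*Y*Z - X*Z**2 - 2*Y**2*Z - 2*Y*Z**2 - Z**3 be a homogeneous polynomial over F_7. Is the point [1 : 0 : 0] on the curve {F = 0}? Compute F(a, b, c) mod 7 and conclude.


F(1,0,0) ≡ 4 (mod 7); P is NOT on the curve.

Evaluate F(1, 0, 0) term-by-term (mod 7).
  -3*X**3 ↦ -3·1·1·1 = -3
  X**2*Y ↦ 1·1·0·1 = 0
  -2*X**2*Z ↦ -2·1·1·0 = 0
  -X*Y**2 ↦ -1·1·0·1 = 0
  -2*X*Y*Z ↦ -2·1·0·0 = 0
  -X*Z**2 ↦ -1·1·1·0 = 0
  -2*Y**2*Z ↦ -2·1·0·0 = 0
  -2*Y*Z**2 ↦ -2·1·0·0 = 0
  -Z**3 ↦ -1·1·1·0 = 0
Sum: F(1, 0, 0) = (-3) + (0) + (0) + (0) + (0) + (0) + (0) + (0) + (0) = -3.
Reducing mod 7: -3 ≡ 4 (mod 7).
Since F(a, b, c) ≡ 4 ≠ 0 (mod 7), P does NOT lie on the curve.


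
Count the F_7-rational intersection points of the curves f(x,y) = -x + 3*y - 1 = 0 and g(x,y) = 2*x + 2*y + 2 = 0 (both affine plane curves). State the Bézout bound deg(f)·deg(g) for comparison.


Common zeros: {(6, 0)}; count = 1; Bézout bound = 1.

deg(f) = 1, deg(g) = 1, so Bézout bound = 1.
Scan x ∈ F_7. For each x, list the y ∈ F_7 with f(x, y) ≡ 0 and those with g(x, y) ≡ 0 (mod 7); the common zeros in that column are the intersection.
  x = 0: f ≡ 0 at y ∈ {5}; g ≡ 0 at y ∈ {6}; common: ∅.
  x = 1: f ≡ 0 at y ∈ {3}; g ≡ 0 at y ∈ {5}; common: ∅.
  x = 2: f ≡ 0 at y ∈ {1}; g ≡ 0 at y ∈ {4}; common: ∅.
  x = 3: f ≡ 0 at y ∈ {6}; g ≡ 0 at y ∈ {3}; common: ∅.
  x = 4: f ≡ 0 at y ∈ {4}; g ≡ 0 at y ∈ {2}; common: ∅.
  x = 5: f ≡ 0 at y ∈ {2}; g ≡ 0 at y ∈ {1}; common: ∅.
  x = 6: f ≡ 0 at y ∈ {0}; g ≡ 0 at y ∈ {0}; common: {0}.
Collecting: common zeros = {(6, 0)}, so the count is 1.
Comparison with the Bézout bound: 1 ≤ 1 = deg(f)·deg(g), as expected for curves with no common component (the bound is attained).


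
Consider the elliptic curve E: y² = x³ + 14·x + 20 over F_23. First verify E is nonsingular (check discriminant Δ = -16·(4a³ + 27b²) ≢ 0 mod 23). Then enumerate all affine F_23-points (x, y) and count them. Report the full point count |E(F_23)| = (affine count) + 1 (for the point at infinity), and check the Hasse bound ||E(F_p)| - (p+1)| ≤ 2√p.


Affine points = {(1, 9), (1, 14), (4, 5), (4, 18), (5, 10), (5, 13), (7, 1), (7, 22), (8, 0), (9, 1), (9, 22), (14, 4), (14, 19), (16, 4), (16, 19), (18, 3), (18, 20)}; affine count = 17; |E(F_23)| = 18.

Discriminant check: Δ ∝ 4a³ + 27b² = 4·14³ + 27·20² = 4·2744 + 27·400 ≡ 18 (mod 23). Nonzero ⇒ E is nonsingular.
For each x ∈ F_23, compute rhs = x³ + 14·x + 20 mod 23, then count y ∈ F_23 with y² ≡ rhs.
  x = 0: rhs = 20, matching y values: none (0 points).
  x = 1: rhs = 12, matching y values: 9, 14 (2 points).
  x = 2: rhs = 10, matching y values: none (0 points).
  x = 3: rhs = 20, matching y values: none (0 points).
  x = 4: rhs = 2, matching y values: 5, 18 (2 points).
  x = 5: rhs = 8, matching y values: 10, 13 (2 points).
  x = 6: rhs = 21, matching y values: none (0 points).
  x = 7: rhs = 1, matching y values: 1, 22 (2 points).
  x = 8: rhs = 0, matching y values: 0 (1 points).
  x = 9: rhs = 1, matching y values: 1, 22 (2 points).
  x = 10: rhs = 10, matching y values: none (0 points).
  x = 11: rhs = 10, matching y values: none (0 points).
  x = 12: rhs = 7, matching y values: none (0 points).
  x = 13: rhs = 7, matching y values: none (0 points).
  x = 14: rhs = 16, matching y values: 4, 19 (2 points).
  x = 15: rhs = 17, matching y values: none (0 points).
  x = 16: rhs = 16, matching y values: 4, 19 (2 points).
  x = 17: rhs = 19, matching y values: none (0 points).
  x = 18: rhs = 9, matching y values: 3, 20 (2 points).
  x = 19: rhs = 15, matching y values: none (0 points).
  x = 20: rhs = 20, matching y values: none (0 points).
  x = 21: rhs = 7, matching y values: none (0 points).
  x = 22: rhs = 5, matching y values: none (0 points).
Total affine count: 17.
Full point count |E(F_23)| = 17 + 1 = 18.
Hasse bound: |18 − (23+1)| = |-6| = 6 ≤ 2√23 ≈ 9.5917 ✓.


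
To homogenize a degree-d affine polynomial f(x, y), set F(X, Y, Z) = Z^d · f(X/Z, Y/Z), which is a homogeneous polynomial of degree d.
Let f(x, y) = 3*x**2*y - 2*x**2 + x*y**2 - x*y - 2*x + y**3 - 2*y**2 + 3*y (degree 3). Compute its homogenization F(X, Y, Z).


F(X, Y, Z) = 3*X**2*Y - 2*X**2*Z + X*Y**2 - X*Y*Z - 2*X*Z**2 + Y**3 - 2*Y**2*Z + 3*Y*Z**2

deg(f) = 3.
Substitute x = X/Z, y = Y/Z into f, then multiply by Z^3.
  monomial 3·x^2·y^1 ↦ 3·X^2·Y^1·Z^0.
  monomial -2·x^2·y^0 ↦ -2·X^2·Y^0·Z^1.
  monomial 1·x^1·y^2 ↦ 1·X^1·Y^2·Z^0.
  monomial -1·x^1·y^1 ↦ -1·X^1·Y^1·Z^1.
  monomial -2·x^1·y^0 ↦ -2·X^1·Y^0·Z^2.
  monomial 1·x^0·y^3 ↦ 1·X^0·Y^3·Z^0.
  monomial -2·x^0·y^2 ↦ -2·X^0·Y^2·Z^1.
  monomial 3·x^0·y^1 ↦ 3·X^0·Y^1·Z^2.
Collecting: F(X, Y, Z) = 3*X**2*Y - 2*X**2*Z + X*Y**2 - X*Y*Z - 2*X*Z**2 + Y**3 - 2*Y**2*Z + 3*Y*Z**2.


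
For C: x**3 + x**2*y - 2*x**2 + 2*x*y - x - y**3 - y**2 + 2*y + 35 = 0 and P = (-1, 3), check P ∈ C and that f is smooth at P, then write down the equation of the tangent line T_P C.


Tangent line at P: 6*x - 32*y + 102 = 0.

Step 1: f(-1, 3) = 0, so P lies on C.
Step 2: partial derivatives
  f_x(x, y) = 3*x**2 + 2*x*y - 4*x + 2*y - 1, f_y(x, y) = x**2 + 2*x - 3*y**2 - 2*y + 2.
  f_x(P) = 6, f_y(P) = -32 (gradient nonzero, so P is smooth).
Step 3: tangent line at P: 6·(x − -1) + -32·(y − 3) = 0.
Expanding: 6*x - 32*y + 102 = 0.


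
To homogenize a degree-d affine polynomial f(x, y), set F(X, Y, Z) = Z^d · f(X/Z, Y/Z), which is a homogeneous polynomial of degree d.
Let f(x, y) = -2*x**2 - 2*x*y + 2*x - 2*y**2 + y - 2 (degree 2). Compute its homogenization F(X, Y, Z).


F(X, Y, Z) = -2*X**2 - 2*X*Y + 2*X*Z - 2*Y**2 + Y*Z - 2*Z**2

deg(f) = 2.
Substitute x = X/Z, y = Y/Z into f, then multiply by Z^2.
  monomial -2·x^2·y^0 ↦ -2·X^2·Y^0·Z^0.
  monomial -2·x^1·y^1 ↦ -2·X^1·Y^1·Z^0.
  monomial 2·x^1·y^0 ↦ 2·X^1·Y^0·Z^1.
  monomial -2·x^0·y^2 ↦ -2·X^0·Y^2·Z^0.
  monomial 1·x^0·y^1 ↦ 1·X^0·Y^1·Z^1.
  monomial -2·x^0·y^0 ↦ -2·X^0·Y^0·Z^2.
Collecting: F(X, Y, Z) = -2*X**2 - 2*X*Y + 2*X*Z - 2*Y**2 + Y*Z - 2*Z**2.


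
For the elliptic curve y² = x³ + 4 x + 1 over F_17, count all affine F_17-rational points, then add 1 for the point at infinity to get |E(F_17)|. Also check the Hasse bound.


Affine points = {(0, 1), (0, 16), (2, 0), (4, 8), (4, 9), (7, 7), (7, 10), (8, 1), (8, 16), (9, 1), (9, 16), (10, 2), (10, 15), (11, 4), (11, 13), (12, 3), (12, 14), (14, 8), (14, 9), (15, 6), (15, 11), (16, 8), (16, 9)}; affine count = 23; |E(F_17)| = 24.

Discriminant check: Δ ∝ 4a³ + 27b² = 4·4³ + 27·1² = 4·64 + 27·1 ≡ 11 (mod 17). Nonzero ⇒ E is nonsingular.
For each x ∈ F_17, compute rhs = x³ + 4·x + 1 mod 17, then count y ∈ F_17 with y² ≡ rhs.
  x = 0: rhs = 1, matching y values: 1, 16 (2 points).
  x = 1: rhs = 6, matching y values: none (0 points).
  x = 2: rhs = 0, matching y values: 0 (1 points).
  x = 3: rhs = 6, matching y values: none (0 points).
  x = 4: rhs = 13, matching y values: 8, 9 (2 points).
  x = 5: rhs = 10, matching y values: none (0 points).
  x = 6: rhs = 3, matching y values: none (0 points).
  x = 7: rhs = 15, matching y values: 7, 10 (2 points).
  x = 8: rhs = 1, matching y values: 1, 16 (2 points).
  x = 9: rhs = 1, matching y values: 1, 16 (2 points).
  x = 10: rhs = 4, matching y values: 2, 15 (2 points).
  x = 11: rhs = 16, matching y values: 4, 13 (2 points).
  x = 12: rhs = 9, matching y values: 3, 14 (2 points).
  x = 13: rhs = 6, matching y values: none (0 points).
  x = 14: rhs = 13, matching y values: 8, 9 (2 points).
  x = 15: rhs = 2, matching y values: 6, 11 (2 points).
  x = 16: rhs = 13, matching y values: 8, 9 (2 points).
Total affine count: 23.
Full point count |E(F_17)| = 23 + 1 = 24.
Hasse bound: |24 − (17+1)| = |6| = 6 ≤ 2√17 ≈ 8.2462 ✓.


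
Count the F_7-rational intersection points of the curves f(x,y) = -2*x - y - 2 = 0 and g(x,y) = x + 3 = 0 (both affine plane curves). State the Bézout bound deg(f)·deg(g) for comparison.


Common zeros: {(4, 4)}; count = 1; Bézout bound = 1.

deg(f) = 1, deg(g) = 1, so Bézout bound = 1.
Scan x ∈ F_7. For each x, list the y ∈ F_7 with f(x, y) ≡ 0 and those with g(x, y) ≡ 0 (mod 7); the common zeros in that column are the intersection.
  x = 0: f ≡ 0 at y ∈ {5}; g ≡ 0 at y ∈ ∅; common: ∅.
  x = 1: f ≡ 0 at y ∈ {3}; g ≡ 0 at y ∈ ∅; common: ∅.
  x = 2: f ≡ 0 at y ∈ {1}; g ≡ 0 at y ∈ ∅; common: ∅.
  x = 3: f ≡ 0 at y ∈ {6}; g ≡ 0 at y ∈ ∅; common: ∅.
  x = 4: f ≡ 0 at y ∈ {4}; g ≡ 0 at y ∈ {0, 1, 2, 3, 4, 5, 6}; common: {4}.
  x = 5: f ≡ 0 at y ∈ {2}; g ≡ 0 at y ∈ ∅; common: ∅.
  x = 6: f ≡ 0 at y ∈ {0}; g ≡ 0 at y ∈ ∅; common: ∅.
Collecting: common zeros = {(4, 4)}, so the count is 1.
Comparison with the Bézout bound: 1 ≤ 1 = deg(f)·deg(g), as expected for curves with no common component (the bound is attained).


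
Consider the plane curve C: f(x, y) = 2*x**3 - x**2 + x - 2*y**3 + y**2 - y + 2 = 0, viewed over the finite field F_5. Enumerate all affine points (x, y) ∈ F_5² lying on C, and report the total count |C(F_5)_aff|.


Affine F_5-points: {(0, 1), (1, 2), (2, 4), (3, 0), (4, 3)}; count = 5.

For each of the 25 pairs (x, y) ∈ F_5², evaluate f(x, y) mod 5. Record the zeros.
  x = 0: [0↦2, 1↦0, 2↦3, 3↦4, 4↦1]  zeros at y ∈ {1}
  x = 1: [0↦4, 1↦2, 2↦0, 3↦1, 4↦3]  zeros at y ∈ {2}
  x = 2: [0↦1, 1↦4, 2↦2, 3↦3, 4↦0]  zeros at y ∈ {4}
  x = 3: [0↦0, 1↦3, 2↦1, 3↦2, 4↦4]  zeros at y ∈ {0}
  x = 4: [0↦3, 1↦1, 2↦4, 3↦0, 4↦2]  zeros at y ∈ {3}
Collecting zeros: affine points = {(0, 1), (1, 2), (2, 4), (3, 0), (4, 3)}.
Total count |C(F_5)_aff| = 5.


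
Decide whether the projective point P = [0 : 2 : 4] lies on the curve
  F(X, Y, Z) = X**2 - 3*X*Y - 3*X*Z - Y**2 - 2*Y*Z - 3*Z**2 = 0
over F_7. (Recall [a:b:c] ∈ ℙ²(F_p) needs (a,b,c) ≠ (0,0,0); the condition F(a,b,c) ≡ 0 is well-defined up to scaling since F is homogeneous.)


F(0,2,4) ≡ 2 (mod 7); P is NOT on the curve.

Evaluate F(0, 2, 4) term-by-term (mod 7).
  X**2 ↦ 1·0·1·1 = 0
  -3*X*Y ↦ -3·0·2·1 = 0
  -3*X*Z ↦ -3·0·1·4 = 0
  -Y**2 ↦ -1·1·4·1 = -4
  -2*Y*Z ↦ -2·1·2·4 = -16
  -3*Z**2 ↦ -3·1·1·16 = -48
Sum: F(0, 2, 4) = (0) + (0) + (0) + (-4) + (-16) + (-48) = -68.
Reducing mod 7: -68 ≡ 2 (mod 7).
Since F(a, b, c) ≡ 2 ≠ 0 (mod 7), P does NOT lie on the curve.


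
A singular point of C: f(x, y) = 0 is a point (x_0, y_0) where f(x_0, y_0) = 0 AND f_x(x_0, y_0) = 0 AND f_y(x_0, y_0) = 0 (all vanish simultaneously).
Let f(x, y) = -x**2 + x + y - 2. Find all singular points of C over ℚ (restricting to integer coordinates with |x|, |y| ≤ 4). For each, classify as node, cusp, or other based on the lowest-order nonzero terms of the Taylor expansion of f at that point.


No singular points in the scanned grid; C is smooth there.

Compute partial derivatives:
  f_x = 1 - 2*x.
  f_y = 1.
f_y = 1 is a nonzero constant, so f_y never vanishes: no point (x, y) can satisfy f = f_x = f_y = 0. In particular no (x, y) ∈ {−4, ..., 4}² is singular; the curve is smooth.
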